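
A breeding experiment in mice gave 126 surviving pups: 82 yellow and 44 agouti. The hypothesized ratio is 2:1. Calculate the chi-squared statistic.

0.143

Under the 2:1 hypothesis (Σ ratio = 3, N = 126):
  yellow: 126 × 2/3 = 84
  agouti: 126 × 1/3 = 42
χ² = Σ (O − E)² / E
  yellow: (82 − 84)² / 84 = 0.0476
  agouti: (44 − 42)² / 42 = 0.0952
χ² = 0.0476 + 0.0952 = 0.1428 ≈ 0.143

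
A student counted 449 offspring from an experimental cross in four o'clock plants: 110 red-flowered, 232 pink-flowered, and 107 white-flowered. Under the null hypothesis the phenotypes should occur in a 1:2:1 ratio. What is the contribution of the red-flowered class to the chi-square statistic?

0.045

Total ratio parts = 4. Expected numbers out of 449:
  red-flowered: 449 × 1/4 = 112.25
  pink-flowered: 449 × 2/4 = 224.5
  white-flowered: 449 × 1/4 = 112.25
Contribution of red-flowered: (110 − 112.25)² / 112.25 = 0.0451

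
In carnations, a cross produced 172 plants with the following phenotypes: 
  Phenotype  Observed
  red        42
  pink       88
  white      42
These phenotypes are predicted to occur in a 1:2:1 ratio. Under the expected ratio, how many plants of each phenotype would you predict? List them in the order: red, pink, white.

The 1:2:1 ratio has 4 parts, so with N = 172 the expected counts are:
  red: 172 × 1/4 = 43
  pink: 172 × 2/4 = 86
  white: 172 × 1/4 = 43

43, 86, 43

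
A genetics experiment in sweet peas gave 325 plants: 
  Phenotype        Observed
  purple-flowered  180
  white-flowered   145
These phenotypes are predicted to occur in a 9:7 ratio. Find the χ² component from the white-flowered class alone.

0.056

Under the 9:7 hypothesis (Σ ratio = 16, N = 325):
  purple-flowered: 325 × 9/16 = 182.8125
  white-flowered: 325 × 7/16 = 142.1875
Contribution of white-flowered: (145 − 142.1875)² / 142.1875 = 0.0556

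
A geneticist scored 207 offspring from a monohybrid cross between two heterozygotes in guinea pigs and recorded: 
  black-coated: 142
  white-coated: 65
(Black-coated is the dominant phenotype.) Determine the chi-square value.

4.523

For a monohybrid cross between heterozygotes with complete dominance, the expected phenotypic ratio is 3:1.
Under the 3:1 hypothesis (Σ ratio = 4, N = 207):
  black-coated: 207 × 3/4 = 155.25
  white-coated: 207 × 1/4 = 51.75
χ² = Σ (O − E)² / E
  black-coated: (142 − 155.25)² / 155.25 = 1.1308
  white-coated: (65 − 51.75)² / 51.75 = 3.3925
χ² = 1.1308 + 3.3925 = 4.5233 ≈ 4.523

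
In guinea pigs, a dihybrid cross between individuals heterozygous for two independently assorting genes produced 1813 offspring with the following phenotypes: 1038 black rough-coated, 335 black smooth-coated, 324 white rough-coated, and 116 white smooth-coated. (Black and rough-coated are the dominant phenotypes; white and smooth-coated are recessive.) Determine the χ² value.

A dihybrid F₂ with independent assortment and complete dominance at both loci gives a 9:3:3:1 phenotypic ratio.
Total ratio parts = 16. Expected numbers out of 1813:
  black rough-coated: 1813 × 9/16 = 1019.8125
  black smooth-coated: 1813 × 3/16 = 339.9375
  white rough-coated: 1813 × 3/16 = 339.9375
  white smooth-coated: 1813 × 1/16 = 113.3125
χ² = Σ (O − E)² / E
  black rough-coated: (1038 − 1019.8125)² / 1019.8125 = 0.3244
  black smooth-coated: (335 − 339.9375)² / 339.9375 = 0.0717
  white rough-coated: (324 − 339.9375)² / 339.9375 = 0.7472
  white smooth-coated: (116 − 113.3125)² / 113.3125 = 0.0637
χ² = 0.3244 + 0.0717 + 0.7472 + 0.0637 = 1.207

1.207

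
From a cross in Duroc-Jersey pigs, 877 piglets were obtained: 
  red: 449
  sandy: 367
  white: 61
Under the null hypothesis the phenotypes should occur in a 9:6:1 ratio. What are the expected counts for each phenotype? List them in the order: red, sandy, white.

493.3125, 328.875, 54.8125

Total ratio parts = 16. Expected numbers out of 877:
  red: 877 × 9/16 = 493.3125
  sandy: 877 × 6/16 = 328.875
  white: 877 × 1/16 = 54.8125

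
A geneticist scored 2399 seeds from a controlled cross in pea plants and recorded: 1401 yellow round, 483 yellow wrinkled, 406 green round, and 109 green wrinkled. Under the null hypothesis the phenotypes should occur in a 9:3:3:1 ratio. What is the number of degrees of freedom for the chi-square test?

3

A goodness-of-fit test with 4 phenotype classes has df = 4 − 1 = 3.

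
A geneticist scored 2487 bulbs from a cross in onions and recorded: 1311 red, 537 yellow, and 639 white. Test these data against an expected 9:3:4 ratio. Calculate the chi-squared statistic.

Expected counts for N = 2487 under a 9:3:4 ratio (total parts = 16):
  red: 2487 × 9/16 = 1398.9375
  yellow: 2487 × 3/16 = 466.3125
  white: 2487 × 4/16 = 621.75
χ² = Σ (O − E)² / E
  red: (1311 − 1398.9375)² / 1398.9375 = 5.5278
  yellow: (537 − 466.3125)² / 466.3125 = 10.7154
  white: (639 − 621.75)² / 621.75 = 0.4786
χ² = 5.5278 + 10.7154 + 0.4786 = 16.7218 ≈ 16.722

16.722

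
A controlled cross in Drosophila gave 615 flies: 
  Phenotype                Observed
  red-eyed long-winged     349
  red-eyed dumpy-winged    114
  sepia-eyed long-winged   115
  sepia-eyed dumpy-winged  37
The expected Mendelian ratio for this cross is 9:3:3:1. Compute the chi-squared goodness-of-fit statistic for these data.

0.097

The 9:3:3:1 ratio has 16 parts, so with N = 615 the expected counts are:
  red-eyed long-winged: 615 × 9/16 = 345.9375
  red-eyed dumpy-winged: 615 × 3/16 = 115.3125
  sepia-eyed long-winged: 615 × 3/16 = 115.3125
  sepia-eyed dumpy-winged: 615 × 1/16 = 38.4375
χ² = Σ (O − E)² / E
  red-eyed long-winged: (349 − 345.9375)² / 345.9375 = 0.0271
  red-eyed dumpy-winged: (114 − 115.3125)² / 115.3125 = 0.0149
  sepia-eyed long-winged: (115 − 115.3125)² / 115.3125 = 0.0008
  sepia-eyed dumpy-winged: (37 − 38.4375)² / 38.4375 = 0.0538
χ² = 0.0271 + 0.0149 + 0.0008 + 0.0538 = 0.0966 ≈ 0.097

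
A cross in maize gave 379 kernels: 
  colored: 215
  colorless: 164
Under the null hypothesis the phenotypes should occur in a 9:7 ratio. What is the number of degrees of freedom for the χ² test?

A goodness-of-fit test with 2 phenotype classes has df = 2 − 1 = 1.

1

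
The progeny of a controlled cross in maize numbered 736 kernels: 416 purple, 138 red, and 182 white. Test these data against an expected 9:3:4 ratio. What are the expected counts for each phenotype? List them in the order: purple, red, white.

Expected counts for N = 736 under a 9:3:4 ratio (total parts = 16):
  purple: 736 × 9/16 = 414
  red: 736 × 3/16 = 138
  white: 736 × 4/16 = 184

414, 138, 184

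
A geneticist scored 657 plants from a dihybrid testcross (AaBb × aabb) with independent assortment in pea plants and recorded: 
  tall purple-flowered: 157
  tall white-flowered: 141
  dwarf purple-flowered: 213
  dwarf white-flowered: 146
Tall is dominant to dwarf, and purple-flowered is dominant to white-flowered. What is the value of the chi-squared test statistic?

A dihybrid testcross with independent assortment gives a 1:1:1:1 ratio.
Under the 1:1:1:1 hypothesis (Σ ratio = 4, N = 657):
  tall purple-flowered: 657 × 1/4 = 164.25
  tall white-flowered: 657 × 1/4 = 164.25
  dwarf purple-flowered: 657 × 1/4 = 164.25
  dwarf white-flowered: 657 × 1/4 = 164.25
χ² = Σ (O − E)² / E
  tall purple-flowered: (157 − 164.25)² / 164.25 = 0.3200
  tall white-flowered: (141 − 164.25)² / 164.25 = 3.2911
  dwarf purple-flowered: (213 − 164.25)² / 164.25 = 14.4692
  dwarf white-flowered: (146 − 164.25)² / 164.25 = 2.0278
χ² = 0.3200 + 3.2911 + 14.4692 + 2.0278 = 20.1081 ≈ 20.108

20.108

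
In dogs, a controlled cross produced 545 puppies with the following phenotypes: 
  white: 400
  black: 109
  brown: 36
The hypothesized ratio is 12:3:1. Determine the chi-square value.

The 12:3:1 ratio has 16 parts, so with N = 545 the expected counts are:
  white: 545 × 12/16 = 408.75
  black: 545 × 3/16 = 102.1875
  brown: 545 × 1/16 = 34.0625
χ² = Σ (O − E)² / E
  white: (400 − 408.75)² / 408.75 = 0.1873
  black: (109 − 102.1875)² / 102.1875 = 0.4542
  brown: (36 − 34.0625)² / 34.0625 = 0.1102
χ² = 0.1873 + 0.4542 + 0.1102 = 0.7517 ≈ 0.752

0.752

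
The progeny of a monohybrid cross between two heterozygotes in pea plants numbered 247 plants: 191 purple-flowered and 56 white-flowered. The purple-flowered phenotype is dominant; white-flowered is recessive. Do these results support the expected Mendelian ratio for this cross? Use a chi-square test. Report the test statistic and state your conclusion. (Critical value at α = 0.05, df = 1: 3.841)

For a monohybrid cross between heterozygotes with complete dominance, the expected phenotypic ratio is 3:1.
Total ratio parts = 4. Expected numbers out of 247:
  purple-flowered: 247 × 3/4 = 185.25
  white-flowered: 247 × 1/4 = 61.75
χ² = Σ (O − E)² / E
  purple-flowered: (191 − 185.25)² / 185.25 = 0.1785
  white-flowered: (56 − 61.75)² / 61.75 = 0.5354
χ² = 0.1785 + 0.5354 = 0.7139 ≈ 0.714
Degrees of freedom = 2 − 1 = 1; critical value at α = 0.05 is 3.841.
Since 0.714 < 3.841, we fail to reject the null hypothesis — the data are consistent with the 3:1 ratio.

0.714; consistent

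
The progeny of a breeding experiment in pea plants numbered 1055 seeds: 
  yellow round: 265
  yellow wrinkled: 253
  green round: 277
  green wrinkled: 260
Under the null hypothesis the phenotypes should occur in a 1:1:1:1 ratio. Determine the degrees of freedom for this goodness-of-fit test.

3

A goodness-of-fit test with 4 phenotype classes has df = 4 − 1 = 3.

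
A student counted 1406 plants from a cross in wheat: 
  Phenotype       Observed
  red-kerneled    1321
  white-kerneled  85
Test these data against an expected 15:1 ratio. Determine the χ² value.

0.100

Under the 15:1 hypothesis (Σ ratio = 16, N = 1406):
  red-kerneled: 1406 × 15/16 = 1318.125
  white-kerneled: 1406 × 1/16 = 87.875
χ² = Σ (O − E)² / E
  red-kerneled: (1321 − 1318.125)² / 1318.125 = 0.0063
  white-kerneled: (85 − 87.875)² / 87.875 = 0.0941
χ² = 0.0063 + 0.0941 = 0.1004 ≈ 0.100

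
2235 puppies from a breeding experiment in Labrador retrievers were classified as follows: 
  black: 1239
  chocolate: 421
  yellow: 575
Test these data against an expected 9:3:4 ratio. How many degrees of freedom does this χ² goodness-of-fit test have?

A goodness-of-fit test with 3 phenotype classes has df = 3 − 1 = 2.

2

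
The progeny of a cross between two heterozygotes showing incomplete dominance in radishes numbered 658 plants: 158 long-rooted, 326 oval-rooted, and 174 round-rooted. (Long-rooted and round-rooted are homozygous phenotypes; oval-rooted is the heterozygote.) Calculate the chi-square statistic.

With incomplete dominance, a heterozygote × heterozygote cross gives a 1:2:1 phenotypic ratio.
Under the 1:2:1 hypothesis (Σ ratio = 4, N = 658):
  long-rooted: 658 × 1/4 = 164.5
  oval-rooted: 658 × 2/4 = 329
  round-rooted: 658 × 1/4 = 164.5
χ² = Σ (O − E)² / E
  long-rooted: (158 − 164.5)² / 164.5 = 0.2568
  oval-rooted: (326 − 329)² / 329 = 0.0274
  round-rooted: (174 − 164.5)² / 164.5 = 0.5486
χ² = 0.2568 + 0.0274 + 0.5486 = 0.8328 ≈ 0.833

0.833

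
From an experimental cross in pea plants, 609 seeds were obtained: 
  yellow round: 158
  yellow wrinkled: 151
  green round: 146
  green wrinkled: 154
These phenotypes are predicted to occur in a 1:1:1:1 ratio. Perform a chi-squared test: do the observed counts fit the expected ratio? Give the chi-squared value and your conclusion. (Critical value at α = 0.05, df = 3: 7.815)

0.504; consistent

The 1:1:1:1 ratio has 4 parts, so with N = 609 the expected counts are:
  yellow round: 609 × 1/4 = 152.25
  yellow wrinkled: 609 × 1/4 = 152.25
  green round: 609 × 1/4 = 152.25
  green wrinkled: 609 × 1/4 = 152.25
χ² = Σ (O − E)² / E
  yellow round: (158 − 152.25)² / 152.25 = 0.2172
  yellow wrinkled: (151 − 152.25)² / 152.25 = 0.0103
  green round: (146 − 152.25)² / 152.25 = 0.2566
  green wrinkled: (154 − 152.25)² / 152.25 = 0.0201
χ² = 0.2172 + 0.0103 + 0.2566 + 0.0201 = 0.5042 ≈ 0.504
Degrees of freedom = 4 − 1 = 3; critical value at α = 0.05 is 7.815.
Since 0.504 < 7.815, we fail to reject the null hypothesis — the data are consistent with the 1:1:1:1 ratio.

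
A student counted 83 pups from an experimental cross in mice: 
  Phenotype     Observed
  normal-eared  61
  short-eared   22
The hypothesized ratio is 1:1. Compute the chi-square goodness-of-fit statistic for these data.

18.325

Expected counts for N = 83 under a 1:1 ratio (total parts = 2):
  normal-eared: 83 × 1/2 = 41.5
  short-eared: 83 × 1/2 = 41.5
χ² = Σ (O − E)² / E
  normal-eared: (61 − 41.5)² / 41.5 = 9.1627
  short-eared: (22 − 41.5)² / 41.5 = 9.1627
χ² = 9.1627 + 9.1627 = 18.3254 ≈ 18.325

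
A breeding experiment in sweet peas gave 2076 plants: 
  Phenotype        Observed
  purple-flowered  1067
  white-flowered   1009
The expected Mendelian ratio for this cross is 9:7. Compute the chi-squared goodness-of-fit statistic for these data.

19.868

Expected counts for N = 2076 under a 9:7 ratio (total parts = 16):
  purple-flowered: 2076 × 9/16 = 1167.75
  white-flowered: 2076 × 7/16 = 908.25
χ² = Σ (O − E)² / E
  purple-flowered: (1067 − 1167.75)² / 1167.75 = 8.6924
  white-flowered: (1009 − 908.25)² / 908.25 = 11.1760
χ² = 8.6924 + 11.1760 = 19.8684 ≈ 19.868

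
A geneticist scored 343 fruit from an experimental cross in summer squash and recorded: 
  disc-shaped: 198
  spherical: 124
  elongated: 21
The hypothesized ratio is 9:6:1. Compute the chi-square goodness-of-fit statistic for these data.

0.308

Expected counts for N = 343 under a 9:6:1 ratio (total parts = 16):
  disc-shaped: 343 × 9/16 = 192.9375
  spherical: 343 × 6/16 = 128.625
  elongated: 343 × 1/16 = 21.4375
χ² = Σ (O − E)² / E
  disc-shaped: (198 − 192.9375)² / 192.9375 = 0.1328
  spherical: (124 − 128.625)² / 128.625 = 0.1663
  elongated: (21 − 21.4375)² / 21.4375 = 0.0089
χ² = 0.1328 + 0.1663 + 0.0089 = 0.308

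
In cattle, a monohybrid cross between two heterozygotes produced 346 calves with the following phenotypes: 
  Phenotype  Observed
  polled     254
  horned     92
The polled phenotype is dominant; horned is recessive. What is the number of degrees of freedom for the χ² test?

1

For a monohybrid cross between heterozygotes with complete dominance, the expected phenotypic ratio is 3:1.
A goodness-of-fit test with 2 phenotype classes has df = 2 − 1 = 1.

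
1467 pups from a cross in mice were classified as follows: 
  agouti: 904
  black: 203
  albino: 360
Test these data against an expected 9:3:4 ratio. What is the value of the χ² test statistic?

The 9:3:4 ratio has 16 parts, so with N = 1467 the expected counts are:
  agouti: 1467 × 9/16 = 825.1875
  black: 1467 × 3/16 = 275.0625
  albino: 1467 × 4/16 = 366.75
χ² = Σ (O − E)² / E
  agouti: (904 − 825.1875)² / 825.1875 = 7.5273
  black: (203 − 275.0625)² / 275.0625 = 18.8794
  albino: (360 − 366.75)² / 366.75 = 0.1242
χ² = 7.5273 + 18.8794 + 0.1242 = 26.5309 ≈ 26.531

26.531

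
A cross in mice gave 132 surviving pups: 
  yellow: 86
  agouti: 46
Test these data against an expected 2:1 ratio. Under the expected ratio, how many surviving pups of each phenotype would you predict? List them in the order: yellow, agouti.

Total ratio parts = 3. Expected numbers out of 132:
  yellow: 132 × 2/3 = 88
  agouti: 132 × 1/3 = 44

88, 44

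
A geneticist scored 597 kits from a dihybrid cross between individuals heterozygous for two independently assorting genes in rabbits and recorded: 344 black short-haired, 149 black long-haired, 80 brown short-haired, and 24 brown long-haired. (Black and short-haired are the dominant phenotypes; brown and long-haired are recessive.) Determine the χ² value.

A dihybrid F₂ with independent assortment and complete dominance at both loci gives a 9:3:3:1 phenotypic ratio.
Under the 9:3:3:1 hypothesis (Σ ratio = 16, N = 597):
  black short-haired: 597 × 9/16 = 335.8125
  black long-haired: 597 × 3/16 = 111.9375
  brown short-haired: 597 × 3/16 = 111.9375
  brown long-haired: 597 × 1/16 = 37.3125
χ² = Σ (O − E)² / E
  black short-haired: (344 − 335.8125)² / 335.8125 = 0.1996
  black long-haired: (149 − 111.9375)² / 111.9375 = 12.2714
  brown short-haired: (80 − 111.9375)² / 111.9375 = 9.1123
  brown long-haired: (24 − 37.3125)² / 37.3125 = 4.7497
χ² = 0.1996 + 12.2714 + 9.1123 + 4.7497 = 26.333

26.333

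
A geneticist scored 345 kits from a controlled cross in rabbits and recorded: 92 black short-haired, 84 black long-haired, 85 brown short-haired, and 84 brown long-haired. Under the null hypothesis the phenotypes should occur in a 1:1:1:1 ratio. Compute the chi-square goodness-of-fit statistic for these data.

0.519

Expected counts for N = 345 under a 1:1:1:1 ratio (total parts = 4):
  black short-haired: 345 × 1/4 = 86.25
  black long-haired: 345 × 1/4 = 86.25
  brown short-haired: 345 × 1/4 = 86.25
  brown long-haired: 345 × 1/4 = 86.25
χ² = Σ (O − E)² / E
  black short-haired: (92 − 86.25)² / 86.25 = 0.3833
  black long-haired: (84 − 86.25)² / 86.25 = 0.0587
  brown short-haired: (85 − 86.25)² / 86.25 = 0.0181
  brown long-haired: (84 − 86.25)² / 86.25 = 0.0587
χ² = 0.3833 + 0.0587 + 0.0181 + 0.0587 = 0.5188 ≈ 0.519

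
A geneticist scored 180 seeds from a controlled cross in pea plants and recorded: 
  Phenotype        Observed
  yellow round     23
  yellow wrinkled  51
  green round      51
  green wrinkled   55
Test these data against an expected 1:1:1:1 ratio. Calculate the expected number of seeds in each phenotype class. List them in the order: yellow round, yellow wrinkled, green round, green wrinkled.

45, 45, 45, 45

Total ratio parts = 4. Expected numbers out of 180:
  yellow round: 180 × 1/4 = 45
  yellow wrinkled: 180 × 1/4 = 45
  green round: 180 × 1/4 = 45
  green wrinkled: 180 × 1/4 = 45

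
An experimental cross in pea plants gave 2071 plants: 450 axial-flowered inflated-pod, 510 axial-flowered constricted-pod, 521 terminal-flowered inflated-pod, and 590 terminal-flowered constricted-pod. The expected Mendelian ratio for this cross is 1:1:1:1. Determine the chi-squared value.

19.084

Expected counts for N = 2071 under a 1:1:1:1 ratio (total parts = 4):
  axial-flowered inflated-pod: 2071 × 1/4 = 517.75
  axial-flowered constricted-pod: 2071 × 1/4 = 517.75
  terminal-flowered inflated-pod: 2071 × 1/4 = 517.75
  terminal-flowered constricted-pod: 2071 × 1/4 = 517.75
χ² = Σ (O − E)² / E
  axial-flowered inflated-pod: (450 − 517.75)² / 517.75 = 8.8654
  axial-flowered constricted-pod: (510 − 517.75)² / 517.75 = 0.1160
  terminal-flowered inflated-pod: (521 − 517.75)² / 517.75 = 0.0204
  terminal-flowered constricted-pod: (590 − 517.75)² / 517.75 = 10.0822
χ² = 8.8654 + 0.1160 + 0.0204 + 10.0822 = 19.084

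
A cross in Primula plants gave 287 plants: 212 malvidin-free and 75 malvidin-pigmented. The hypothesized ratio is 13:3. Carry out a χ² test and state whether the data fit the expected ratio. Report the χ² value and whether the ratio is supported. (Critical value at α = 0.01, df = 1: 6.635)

Under the 13:3 hypothesis (Σ ratio = 16, N = 287):
  malvidin-free: 287 × 13/16 = 233.1875
  malvidin-pigmented: 287 × 3/16 = 53.8125
χ² = Σ (O − E)² / E
  malvidin-free: (212 − 233.1875)² / 233.1875 = 1.9251
  malvidin-pigmented: (75 − 53.8125)² / 53.8125 = 8.3421
χ² = 1.9251 + 8.3421 = 10.2672 ≈ 10.267
Degrees of freedom = 2 − 1 = 1; critical value at α = 0.01 is 6.635.
Since 10.267 > 6.635, we reject the null hypothesis — the data do not fit the 13:3 ratio.

10.267; not consistent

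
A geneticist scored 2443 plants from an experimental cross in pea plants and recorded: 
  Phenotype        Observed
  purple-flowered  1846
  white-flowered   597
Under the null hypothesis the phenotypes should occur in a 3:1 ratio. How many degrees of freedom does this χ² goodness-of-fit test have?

1

A goodness-of-fit test with 2 phenotype classes has df = 2 − 1 = 1.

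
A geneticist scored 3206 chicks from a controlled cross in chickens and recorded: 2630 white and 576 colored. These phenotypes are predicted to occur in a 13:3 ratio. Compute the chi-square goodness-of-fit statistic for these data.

The 13:3 ratio has 16 parts, so with N = 3206 the expected counts are:
  white: 3206 × 13/16 = 2604.875
  colored: 3206 × 3/16 = 601.125
χ² = Σ (O − E)² / E
  white: (2630 − 2604.875)² / 2604.875 = 0.2423
  colored: (576 − 601.125)² / 601.125 = 1.0501
χ² = 0.2423 + 1.0501 = 1.2924 ≈ 1.292

1.292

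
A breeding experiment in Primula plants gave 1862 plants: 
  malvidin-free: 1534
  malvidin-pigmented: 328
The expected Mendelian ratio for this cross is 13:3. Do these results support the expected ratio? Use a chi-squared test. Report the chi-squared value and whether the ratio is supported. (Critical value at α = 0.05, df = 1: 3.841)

1.573; consistent

Expected counts for N = 1862 under a 13:3 ratio (total parts = 16):
  malvidin-free: 1862 × 13/16 = 1512.875
  malvidin-pigmented: 1862 × 3/16 = 349.125
χ² = Σ (O − E)² / E
  malvidin-free: (1534 − 1512.875)² / 1512.875 = 0.2950
  malvidin-pigmented: (328 − 349.125)² / 349.125 = 1.2782
χ² = 0.2950 + 1.2782 = 1.5732 ≈ 1.573
Degrees of freedom = 2 − 1 = 1; critical value at α = 0.05 is 3.841.
Since 1.573 < 3.841, we fail to reject the null hypothesis — the data are consistent with the 13:3 ratio.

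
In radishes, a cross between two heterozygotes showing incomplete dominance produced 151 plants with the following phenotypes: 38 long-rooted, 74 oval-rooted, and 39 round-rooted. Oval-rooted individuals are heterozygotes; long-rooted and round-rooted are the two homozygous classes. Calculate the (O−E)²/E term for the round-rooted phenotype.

With incomplete dominance, a heterozygote × heterozygote cross gives a 1:2:1 phenotypic ratio.
Under the 1:2:1 hypothesis (Σ ratio = 4, N = 151):
  long-rooted: 151 × 1/4 = 37.75
  oval-rooted: 151 × 2/4 = 75.5
  round-rooted: 151 × 1/4 = 37.75
Contribution of round-rooted: (39 − 37.75)² / 37.75 = 0.0414

0.041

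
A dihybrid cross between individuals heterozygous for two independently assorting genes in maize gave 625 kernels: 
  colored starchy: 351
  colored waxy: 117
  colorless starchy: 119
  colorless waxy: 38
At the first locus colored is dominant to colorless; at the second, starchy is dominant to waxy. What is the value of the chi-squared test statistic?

0.058

A dihybrid F₂ with independent assortment and complete dominance at both loci gives a 9:3:3:1 phenotypic ratio.
Expected counts for N = 625 under a 9:3:3:1 ratio (total parts = 16):
  colored starchy: 625 × 9/16 = 351.5625
  colored waxy: 625 × 3/16 = 117.1875
  colorless starchy: 625 × 3/16 = 117.1875
  colorless waxy: 625 × 1/16 = 39.0625
χ² = Σ (O − E)² / E
  colored starchy: (351 − 351.5625)² / 351.5625 = 0.0009
  colored waxy: (117 − 117.1875)² / 117.1875 = 0.0003
  colorless starchy: (119 − 117.1875)² / 117.1875 = 0.0280
  colorless waxy: (38 − 39.0625)² / 39.0625 = 0.0289
χ² = 0.0009 + 0.0003 + 0.0280 + 0.0289 = 0.0581 ≈ 0.058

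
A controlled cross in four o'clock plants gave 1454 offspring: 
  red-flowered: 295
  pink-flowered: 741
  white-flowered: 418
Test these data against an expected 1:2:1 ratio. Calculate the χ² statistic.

21.349

Total ratio parts = 4. Expected numbers out of 1454:
  red-flowered: 1454 × 1/4 = 363.5
  pink-flowered: 1454 × 2/4 = 727
  white-flowered: 1454 × 1/4 = 363.5
χ² = Σ (O − E)² / E
  red-flowered: (295 − 363.5)² / 363.5 = 12.9085
  pink-flowered: (741 − 727)² / 727 = 0.2696
  white-flowered: (418 − 363.5)² / 363.5 = 8.1713
χ² = 12.9085 + 0.2696 + 8.1713 = 21.3494 ≈ 21.349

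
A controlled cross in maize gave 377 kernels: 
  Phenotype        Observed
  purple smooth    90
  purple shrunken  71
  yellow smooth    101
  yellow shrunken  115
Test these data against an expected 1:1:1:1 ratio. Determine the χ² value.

The 1:1:1:1 ratio has 4 parts, so with N = 377 the expected counts are:
  purple smooth: 377 × 1/4 = 94.25
  purple shrunken: 377 × 1/4 = 94.25
  yellow smooth: 377 × 1/4 = 94.25
  yellow shrunken: 377 × 1/4 = 94.25
χ² = Σ (O − E)² / E
  purple smooth: (90 − 94.25)² / 94.25 = 0.1916
  purple shrunken: (71 − 94.25)² / 94.25 = 5.7354
  yellow smooth: (101 − 94.25)² / 94.25 = 0.4834
  yellow shrunken: (115 − 94.25)² / 94.25 = 4.5683
χ² = 0.1916 + 5.7354 + 0.4834 + 4.5683 = 10.9787 ≈ 10.979

10.979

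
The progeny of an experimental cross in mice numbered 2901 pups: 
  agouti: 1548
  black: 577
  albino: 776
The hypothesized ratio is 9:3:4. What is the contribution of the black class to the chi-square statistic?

2.010

Total ratio parts = 16. Expected numbers out of 2901:
  agouti: 2901 × 9/16 = 1631.8125
  black: 2901 × 3/16 = 543.9375
  albino: 2901 × 4/16 = 725.25
Contribution of black: (577 − 543.9375)² / 543.9375 = 2.0097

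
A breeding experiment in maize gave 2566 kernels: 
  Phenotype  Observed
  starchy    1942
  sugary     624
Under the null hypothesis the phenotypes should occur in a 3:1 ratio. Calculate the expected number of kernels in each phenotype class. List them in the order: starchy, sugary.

1924.5, 641.5

Total ratio parts = 4. Expected numbers out of 2566:
  starchy: 2566 × 3/4 = 1924.5
  sugary: 2566 × 1/4 = 641.5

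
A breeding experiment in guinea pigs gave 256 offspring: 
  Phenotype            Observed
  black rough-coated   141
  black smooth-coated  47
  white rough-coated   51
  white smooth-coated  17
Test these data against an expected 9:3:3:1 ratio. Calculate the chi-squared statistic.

0.333

The 9:3:3:1 ratio has 16 parts, so with N = 256 the expected counts are:
  black rough-coated: 256 × 9/16 = 144
  black smooth-coated: 256 × 3/16 = 48
  white rough-coated: 256 × 3/16 = 48
  white smooth-coated: 256 × 1/16 = 16
χ² = Σ (O − E)² / E
  black rough-coated: (141 − 144)² / 144 = 0.0625
  black smooth-coated: (47 − 48)² / 48 = 0.0208
  white rough-coated: (51 − 48)² / 48 = 0.1875
  white smooth-coated: (17 − 16)² / 16 = 0.0625
χ² = 0.0625 + 0.0208 + 0.1875 + 0.0625 = 0.3333 ≈ 0.333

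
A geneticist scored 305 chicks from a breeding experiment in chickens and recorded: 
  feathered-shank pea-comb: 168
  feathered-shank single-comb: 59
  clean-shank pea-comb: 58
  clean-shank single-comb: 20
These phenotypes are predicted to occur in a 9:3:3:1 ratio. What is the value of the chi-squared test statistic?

The 9:3:3:1 ratio has 16 parts, so with N = 305 the expected counts are:
  feathered-shank pea-comb: 305 × 9/16 = 171.5625
  feathered-shank single-comb: 305 × 3/16 = 57.1875
  clean-shank pea-comb: 305 × 3/16 = 57.1875
  clean-shank single-comb: 305 × 1/16 = 19.0625
χ² = Σ (O − E)² / E
  feathered-shank pea-comb: (168 − 171.5625)² / 171.5625 = 0.0740
  feathered-shank single-comb: (59 − 57.1875)² / 57.1875 = 0.0574
  clean-shank pea-comb: (58 − 57.1875)² / 57.1875 = 0.0115
  clean-shank single-comb: (20 − 19.0625)² / 19.0625 = 0.0461
χ² = 0.0740 + 0.0574 + 0.0115 + 0.0461 = 0.189

0.189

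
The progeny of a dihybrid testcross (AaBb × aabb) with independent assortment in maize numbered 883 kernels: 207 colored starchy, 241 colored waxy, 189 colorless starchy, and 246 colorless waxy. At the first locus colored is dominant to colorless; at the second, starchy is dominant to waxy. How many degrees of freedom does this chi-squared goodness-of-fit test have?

3

A dihybrid testcross with independent assortment gives a 1:1:1:1 ratio.
A goodness-of-fit test with 4 phenotype classes has df = 4 − 1 = 3.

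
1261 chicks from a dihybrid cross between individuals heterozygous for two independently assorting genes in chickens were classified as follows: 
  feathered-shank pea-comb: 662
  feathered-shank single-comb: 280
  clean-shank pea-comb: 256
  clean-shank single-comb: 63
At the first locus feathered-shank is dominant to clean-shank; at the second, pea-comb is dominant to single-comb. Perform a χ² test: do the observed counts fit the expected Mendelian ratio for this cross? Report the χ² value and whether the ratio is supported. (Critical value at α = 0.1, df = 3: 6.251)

A dihybrid F₂ with independent assortment and complete dominance at both loci gives a 9:3:3:1 phenotypic ratio.
The 9:3:3:1 ratio has 16 parts, so with N = 1261 the expected counts are:
  feathered-shank pea-comb: 1261 × 9/16 = 709.3125
  feathered-shank single-comb: 1261 × 3/16 = 236.4375
  clean-shank pea-comb: 1261 × 3/16 = 236.4375
  clean-shank single-comb: 1261 × 1/16 = 78.8125
χ² = Σ (O − E)² / E
  feathered-shank pea-comb: (662 − 709.3125)² / 709.3125 = 3.1558
  feathered-shank single-comb: (280 − 236.4375)² / 236.4375 = 8.0262
  clean-shank pea-comb: (256 − 236.4375)² / 236.4375 = 1.6186
  clean-shank single-comb: (63 − 78.8125)² / 78.8125 = 3.1725
χ² = 3.1558 + 8.0262 + 1.6186 + 3.1725 = 15.9731 ≈ 15.973
Degrees of freedom = 4 − 1 = 3; critical value at α = 0.1 is 6.251.
Since 15.973 > 6.251, we reject the null hypothesis — the data do not fit the 9:3:3:1 ratio.

15.973; not consistent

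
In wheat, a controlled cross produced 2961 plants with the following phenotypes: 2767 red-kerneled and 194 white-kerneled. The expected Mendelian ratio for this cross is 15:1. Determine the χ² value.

Expected counts for N = 2961 under a 15:1 ratio (total parts = 16):
  red-kerneled: 2961 × 15/16 = 2775.9375
  white-kerneled: 2961 × 1/16 = 185.0625
χ² = Σ (O − E)² / E
  red-kerneled: (2767 − 2775.9375)² / 2775.9375 = 0.0288
  white-kerneled: (194 − 185.0625)² / 185.0625 = 0.4316
χ² = 0.0288 + 0.4316 = 0.4604 ≈ 0.460

0.460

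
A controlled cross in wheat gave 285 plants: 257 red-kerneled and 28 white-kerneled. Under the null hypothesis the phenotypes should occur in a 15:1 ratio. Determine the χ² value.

6.215

Expected counts for N = 285 under a 15:1 ratio (total parts = 16):
  red-kerneled: 285 × 15/16 = 267.1875
  white-kerneled: 285 × 1/16 = 17.8125
χ² = Σ (O − E)² / E
  red-kerneled: (257 − 267.1875)² / 267.1875 = 0.3884
  white-kerneled: (28 − 17.8125)² / 17.8125 = 5.8265
χ² = 0.3884 + 5.8265 = 6.2149 ≈ 6.215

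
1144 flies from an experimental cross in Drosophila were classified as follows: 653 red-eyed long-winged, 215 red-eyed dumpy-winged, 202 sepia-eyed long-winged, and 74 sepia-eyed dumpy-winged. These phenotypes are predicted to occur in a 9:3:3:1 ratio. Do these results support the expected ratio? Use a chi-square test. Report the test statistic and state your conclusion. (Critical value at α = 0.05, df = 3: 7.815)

0.957; consistent

The 9:3:3:1 ratio has 16 parts, so with N = 1144 the expected counts are:
  red-eyed long-winged: 1144 × 9/16 = 643.5
  red-eyed dumpy-winged: 1144 × 3/16 = 214.5
  sepia-eyed long-winged: 1144 × 3/16 = 214.5
  sepia-eyed dumpy-winged: 1144 × 1/16 = 71.5
χ² = Σ (O − E)² / E
  red-eyed long-winged: (653 − 643.5)² / 643.5 = 0.1402
  red-eyed dumpy-winged: (215 − 214.5)² / 214.5 = 0.0012
  sepia-eyed long-winged: (202 − 214.5)² / 214.5 = 0.7284
  sepia-eyed dumpy-winged: (74 − 71.5)² / 71.5 = 0.0874
χ² = 0.1402 + 0.0012 + 0.7284 + 0.0874 = 0.9572 ≈ 0.957
Degrees of freedom = 4 − 1 = 3; critical value at α = 0.05 is 7.815.
Since 0.957 < 7.815, we fail to reject the null hypothesis — the data are consistent with the 9:3:3:1 ratio.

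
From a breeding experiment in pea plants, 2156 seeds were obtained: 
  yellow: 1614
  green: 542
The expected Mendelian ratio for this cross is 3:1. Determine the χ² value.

0.022

The 3:1 ratio has 4 parts, so with N = 2156 the expected counts are:
  yellow: 2156 × 3/4 = 1617
  green: 2156 × 1/4 = 539
χ² = Σ (O − E)² / E
  yellow: (1614 − 1617)² / 1617 = 0.0056
  green: (542 − 539)² / 539 = 0.0167
χ² = 0.0056 + 0.0167 = 0.0223 ≈ 0.022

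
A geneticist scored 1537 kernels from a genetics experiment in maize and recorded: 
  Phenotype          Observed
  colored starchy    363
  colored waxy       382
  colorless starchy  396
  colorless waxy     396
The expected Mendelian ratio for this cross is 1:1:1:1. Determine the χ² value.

1.907

Total ratio parts = 4. Expected numbers out of 1537:
  colored starchy: 1537 × 1/4 = 384.25
  colored waxy: 1537 × 1/4 = 384.25
  colorless starchy: 1537 × 1/4 = 384.25
  colorless waxy: 1537 × 1/4 = 384.25
χ² = Σ (O − E)² / E
  colored starchy: (363 − 384.25)² / 384.25 = 1.1752
  colored waxy: (382 − 384.25)² / 384.25 = 0.0132
  colorless starchy: (396 − 384.25)² / 384.25 = 0.3593
  colorless waxy: (396 − 384.25)² / 384.25 = 0.3593
χ² = 1.1752 + 0.0132 + 0.3593 + 0.3593 = 1.907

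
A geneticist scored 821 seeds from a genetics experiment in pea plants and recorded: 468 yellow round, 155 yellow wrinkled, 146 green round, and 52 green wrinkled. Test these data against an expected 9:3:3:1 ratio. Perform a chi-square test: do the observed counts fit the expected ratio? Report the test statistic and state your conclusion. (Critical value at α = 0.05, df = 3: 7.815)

0.509; consistent

Expected counts for N = 821 under a 9:3:3:1 ratio (total parts = 16):
  yellow round: 821 × 9/16 = 461.8125
  yellow wrinkled: 821 × 3/16 = 153.9375
  green round: 821 × 3/16 = 153.9375
  green wrinkled: 821 × 1/16 = 51.3125
χ² = Σ (O − E)² / E
  yellow round: (468 − 461.8125)² / 461.8125 = 0.0829
  yellow wrinkled: (155 − 153.9375)² / 153.9375 = 0.0073
  green round: (146 − 153.9375)² / 153.9375 = 0.4093
  green wrinkled: (52 − 51.3125)² / 51.3125 = 0.0092
χ² = 0.0829 + 0.0073 + 0.4093 + 0.0092 = 0.5087 ≈ 0.509
Degrees of freedom = 4 − 1 = 3; critical value at α = 0.05 is 7.815.
Since 0.509 < 7.815, we fail to reject the null hypothesis — the data are consistent with the 9:3:3:1 ratio.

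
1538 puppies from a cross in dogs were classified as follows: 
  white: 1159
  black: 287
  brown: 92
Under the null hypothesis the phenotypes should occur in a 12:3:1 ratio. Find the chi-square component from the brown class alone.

0.177

The 12:3:1 ratio has 16 parts, so with N = 1538 the expected counts are:
  white: 1538 × 12/16 = 1153.5
  black: 1538 × 3/16 = 288.375
  brown: 1538 × 1/16 = 96.125
Contribution of brown: (92 − 96.125)² / 96.125 = 0.1770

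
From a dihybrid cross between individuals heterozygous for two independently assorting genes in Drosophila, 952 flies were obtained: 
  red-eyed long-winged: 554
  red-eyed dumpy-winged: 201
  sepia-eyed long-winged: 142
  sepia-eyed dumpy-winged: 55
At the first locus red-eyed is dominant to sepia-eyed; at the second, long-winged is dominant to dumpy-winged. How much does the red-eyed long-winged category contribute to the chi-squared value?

A dihybrid F₂ with independent assortment and complete dominance at both loci gives a 9:3:3:1 phenotypic ratio.
Total ratio parts = 16. Expected numbers out of 952:
  red-eyed long-winged: 952 × 9/16 = 535.5
  red-eyed dumpy-winged: 952 × 3/16 = 178.5
  sepia-eyed long-winged: 952 × 3/16 = 178.5
  sepia-eyed dumpy-winged: 952 × 1/16 = 59.5
Contribution of red-eyed long-winged: (554 − 535.5)² / 535.5 = 0.6391

0.639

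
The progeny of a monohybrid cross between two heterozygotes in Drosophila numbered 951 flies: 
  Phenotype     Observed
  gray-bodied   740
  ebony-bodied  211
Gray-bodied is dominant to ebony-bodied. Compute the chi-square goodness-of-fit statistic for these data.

4.013

For a monohybrid cross between heterozygotes with complete dominance, the expected phenotypic ratio is 3:1.
Total ratio parts = 4. Expected numbers out of 951:
  gray-bodied: 951 × 3/4 = 713.25
  ebony-bodied: 951 × 1/4 = 237.75
χ² = Σ (O − E)² / E
  gray-bodied: (740 − 713.25)² / 713.25 = 1.0032
  ebony-bodied: (211 − 237.75)² / 237.75 = 3.0097
χ² = 1.0032 + 3.0097 = 4.0129 ≈ 4.013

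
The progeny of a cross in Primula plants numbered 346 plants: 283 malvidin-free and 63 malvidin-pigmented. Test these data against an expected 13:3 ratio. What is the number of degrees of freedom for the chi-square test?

1

A goodness-of-fit test with 2 phenotype classes has df = 2 − 1 = 1.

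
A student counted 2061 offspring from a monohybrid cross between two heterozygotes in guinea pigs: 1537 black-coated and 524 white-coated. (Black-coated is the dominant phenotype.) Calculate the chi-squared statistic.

For a monohybrid cross between heterozygotes with complete dominance, the expected phenotypic ratio is 3:1.
Under the 3:1 hypothesis (Σ ratio = 4, N = 2061):
  black-coated: 2061 × 3/4 = 1545.75
  white-coated: 2061 × 1/4 = 515.25
χ² = Σ (O − E)² / E
  black-coated: (1537 − 1545.75)² / 1545.75 = 0.0495
  white-coated: (524 − 515.25)² / 515.25 = 0.1486
χ² = 0.0495 + 0.1486 = 0.1981 ≈ 0.198

0.198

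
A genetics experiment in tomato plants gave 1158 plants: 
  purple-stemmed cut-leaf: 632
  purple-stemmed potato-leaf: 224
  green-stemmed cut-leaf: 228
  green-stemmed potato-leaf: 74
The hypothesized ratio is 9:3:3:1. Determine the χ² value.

1.375

Expected counts for N = 1158 under a 9:3:3:1 ratio (total parts = 16):
  purple-stemmed cut-leaf: 1158 × 9/16 = 651.375
  purple-stemmed potato-leaf: 1158 × 3/16 = 217.125
  green-stemmed cut-leaf: 1158 × 3/16 = 217.125
  green-stemmed potato-leaf: 1158 × 1/16 = 72.375
χ² = Σ (O − E)² / E
  purple-stemmed cut-leaf: (632 − 651.375)² / 651.375 = 0.5763
  purple-stemmed potato-leaf: (224 − 217.125)² / 217.125 = 0.2177
  green-stemmed cut-leaf: (228 − 217.125)² / 217.125 = 0.5447
  green-stemmed potato-leaf: (74 − 72.375)² / 72.375 = 0.0365
χ² = 0.5763 + 0.2177 + 0.5447 + 0.0365 = 1.3752 ≈ 1.375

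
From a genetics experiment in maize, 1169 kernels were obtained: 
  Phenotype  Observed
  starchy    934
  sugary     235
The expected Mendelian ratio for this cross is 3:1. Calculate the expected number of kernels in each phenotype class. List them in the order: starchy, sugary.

The 3:1 ratio has 4 parts, so with N = 1169 the expected counts are:
  starchy: 1169 × 3/4 = 876.75
  sugary: 1169 × 1/4 = 292.25

876.75, 292.25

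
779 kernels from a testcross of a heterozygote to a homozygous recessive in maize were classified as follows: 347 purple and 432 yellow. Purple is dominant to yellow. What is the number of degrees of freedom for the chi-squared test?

1

A testcross of a heterozygote (Aa × aa) gives a 1:1 phenotypic ratio.
A goodness-of-fit test with 2 phenotype classes has df = 2 − 1 = 1.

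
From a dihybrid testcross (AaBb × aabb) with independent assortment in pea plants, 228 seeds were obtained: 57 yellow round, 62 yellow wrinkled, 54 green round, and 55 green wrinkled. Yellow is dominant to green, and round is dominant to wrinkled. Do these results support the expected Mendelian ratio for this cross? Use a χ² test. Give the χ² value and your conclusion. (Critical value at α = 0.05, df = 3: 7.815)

A dihybrid testcross with independent assortment gives a 1:1:1:1 ratio.
Expected counts for N = 228 under a 1:1:1:1 ratio (total parts = 4):
  yellow round: 228 × 1/4 = 57
  yellow wrinkled: 228 × 1/4 = 57
  green round: 228 × 1/4 = 57
  green wrinkled: 228 × 1/4 = 57
χ² = Σ (O − E)² / E
  yellow round: (57 − 57)² / 57 = 0.0000
  yellow wrinkled: (62 − 57)² / 57 = 0.4386
  green round: (54 − 57)² / 57 = 0.1579
  green wrinkled: (55 − 57)² / 57 = 0.0702
χ² = 0.0000 + 0.4386 + 0.1579 + 0.0702 = 0.6667 ≈ 0.667
Degrees of freedom = 4 − 1 = 3; critical value at α = 0.05 is 7.815.
Since 0.667 < 7.815, we fail to reject the null hypothesis — the data are consistent with the 1:1:1:1 ratio.

0.667; consistent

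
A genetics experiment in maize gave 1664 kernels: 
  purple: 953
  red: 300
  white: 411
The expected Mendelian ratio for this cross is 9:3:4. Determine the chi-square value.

0.830

Under the 9:3:4 hypothesis (Σ ratio = 16, N = 1664):
  purple: 1664 × 9/16 = 936
  red: 1664 × 3/16 = 312
  white: 1664 × 4/16 = 416
χ² = Σ (O − E)² / E
  purple: (953 − 936)² / 936 = 0.3088
  red: (300 − 312)² / 312 = 0.4615
  white: (411 − 416)² / 416 = 0.0601
χ² = 0.3088 + 0.4615 + 0.0601 = 0.8304 ≈ 0.830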